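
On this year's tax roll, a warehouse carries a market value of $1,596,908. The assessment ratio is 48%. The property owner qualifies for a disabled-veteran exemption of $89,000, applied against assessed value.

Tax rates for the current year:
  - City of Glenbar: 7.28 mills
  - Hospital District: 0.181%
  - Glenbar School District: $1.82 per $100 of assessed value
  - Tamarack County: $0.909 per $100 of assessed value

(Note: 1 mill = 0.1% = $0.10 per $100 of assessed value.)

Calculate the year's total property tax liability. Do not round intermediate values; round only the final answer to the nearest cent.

Assessed value = $1,596,908 × 0.48 = $766,515.84
Taxable value = $766,515.84 − $89,000 = $677,515.84
City of Glenbar: $677,515.84 × 0.00728 = $4,932.3153152
Hospital District: $677,515.84 × 0.00181 = $1,226.3036704
Glenbar School District: $677,515.84 × 0.0182 = $12,330.788288
Tamarack County: $677,515.84 × 0.00909 = $6,158.6189856
Total = $24,648.0262592

$24,648.03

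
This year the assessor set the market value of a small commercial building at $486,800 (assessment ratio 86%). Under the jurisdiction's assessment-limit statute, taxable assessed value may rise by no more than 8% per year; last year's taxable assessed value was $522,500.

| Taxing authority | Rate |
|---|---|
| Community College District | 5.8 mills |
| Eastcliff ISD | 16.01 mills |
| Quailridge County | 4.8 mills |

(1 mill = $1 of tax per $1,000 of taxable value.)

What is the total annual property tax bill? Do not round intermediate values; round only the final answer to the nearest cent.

$11,140.22

Uncapped assessed value = $486,800 × 0.86 = $418,648
Cap limit = $522,500 × 1.08 = $564,300
Taxable assessed value = min($418,648, $564,300) = $418,648 (cap does not bind)
Community College District: $418,648 × 0.0058 = $2,428.1584
Eastcliff ISD: $418,648 × 0.01601 = $6,702.55448
Quailridge County: $418,648 × 0.0048 = $2,009.5104
Total = $11,140.22328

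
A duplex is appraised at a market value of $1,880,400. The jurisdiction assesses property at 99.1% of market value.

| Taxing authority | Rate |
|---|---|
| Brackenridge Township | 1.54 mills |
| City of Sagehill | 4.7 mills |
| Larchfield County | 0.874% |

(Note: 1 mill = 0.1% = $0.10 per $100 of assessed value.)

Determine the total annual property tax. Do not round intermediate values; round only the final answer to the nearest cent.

Assessed value = $1,880,400 × 0.991 = $1,863,476.4
Brackenridge Township: $1,863,476.4 × 0.00154 = $2,869.753656
City of Sagehill: $1,863,476.4 × 0.0047 = $8,758.33908
Larchfield County: $1,863,476.4 × 0.00874 = $16,286.783736
Total = $27,914.876472

$27,914.88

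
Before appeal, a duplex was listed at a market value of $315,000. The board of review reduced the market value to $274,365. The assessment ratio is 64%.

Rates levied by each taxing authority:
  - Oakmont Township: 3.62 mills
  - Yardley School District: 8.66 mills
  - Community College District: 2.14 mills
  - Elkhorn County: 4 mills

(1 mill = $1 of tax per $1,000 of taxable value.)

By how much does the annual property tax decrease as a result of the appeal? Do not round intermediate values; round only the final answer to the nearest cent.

$479.04

Old assessed value = $315,000 × 0.64 = $201,600
New assessed value = $274,365 × 0.64 = $175,593.6
Combined rate = 0.00362 + 0.00866 + 0.00214 + 0.004 = 0.01842
Old tax = $201,600 × 0.01842 = $3,713.472
New tax = $175,593.6 × 0.01842 = $3,234.434112
Reduction = $3,713.472 − $3,234.434112 = $479.037888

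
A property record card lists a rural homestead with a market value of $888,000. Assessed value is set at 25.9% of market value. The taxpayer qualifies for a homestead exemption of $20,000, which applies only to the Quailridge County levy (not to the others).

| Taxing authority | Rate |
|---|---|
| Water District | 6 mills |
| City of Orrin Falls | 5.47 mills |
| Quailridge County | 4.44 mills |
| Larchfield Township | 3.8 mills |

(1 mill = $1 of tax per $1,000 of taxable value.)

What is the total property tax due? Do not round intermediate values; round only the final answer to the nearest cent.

Assessed value = $888,000 × 0.259 = $229,992
Water District: $229,992 × 0.006 = $1,379.952
City of Orrin Falls: $229,992 × 0.00547 = $1,258.05624
Quailridge County: ($229,992 − $20,000) × 0.00444 = $209,992 × 0.00444 = $932.36448
Larchfield Township: $229,992 × 0.0038 = $873.9696
Total = $4,444.34232

$4,444.34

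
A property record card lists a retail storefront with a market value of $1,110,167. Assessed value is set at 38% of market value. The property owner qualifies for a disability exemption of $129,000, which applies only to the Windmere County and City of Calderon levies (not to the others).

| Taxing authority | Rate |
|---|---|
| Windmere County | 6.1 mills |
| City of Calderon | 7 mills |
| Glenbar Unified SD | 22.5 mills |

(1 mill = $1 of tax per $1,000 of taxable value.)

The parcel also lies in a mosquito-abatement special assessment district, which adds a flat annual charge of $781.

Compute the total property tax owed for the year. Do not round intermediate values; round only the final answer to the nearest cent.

Assessed value = $1,110,167 × 0.38 = $421,863.46
Windmere County: ($421,863.46 − $129,000) × 0.0061 = $292,863.46 × 0.0061 = $1,786.467106
City of Calderon: ($421,863.46 − $129,000) × 0.007 = $292,863.46 × 0.007 = $2,050.04422
Glenbar Unified SD: $421,863.46 × 0.0225 = $9,491.92785
Levies subtotal = $13,328.439176
Total = $13,328.439176 + $781 = $14,109.439176

$14,109.44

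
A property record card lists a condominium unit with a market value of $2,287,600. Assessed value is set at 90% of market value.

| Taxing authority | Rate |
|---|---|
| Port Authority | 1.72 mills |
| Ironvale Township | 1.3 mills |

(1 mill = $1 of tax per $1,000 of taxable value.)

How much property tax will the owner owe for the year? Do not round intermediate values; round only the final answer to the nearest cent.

$6,217.70

Assessed value = $2,287,600 × 0.9 = $2,058,840
Port Authority: $2,058,840 × 0.00172 = $3,541.2048
Ironvale Township: $2,058,840 × 0.0013 = $2,676.492
Total = $3,541.2048 + $2,676.492 = $6,217.6968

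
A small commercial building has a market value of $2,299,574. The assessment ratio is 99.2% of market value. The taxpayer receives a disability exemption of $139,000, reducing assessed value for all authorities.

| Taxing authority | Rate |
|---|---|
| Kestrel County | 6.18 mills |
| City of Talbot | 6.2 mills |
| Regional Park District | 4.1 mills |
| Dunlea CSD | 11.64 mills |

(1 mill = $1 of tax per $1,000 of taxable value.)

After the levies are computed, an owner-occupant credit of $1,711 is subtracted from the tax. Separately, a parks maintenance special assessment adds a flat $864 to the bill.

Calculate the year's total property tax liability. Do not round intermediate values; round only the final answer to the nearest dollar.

$59,391

Assessed value = $2,299,574 × 0.992 = $2,281,177.408
Taxable value = $2,281,177.408 − $139,000 = $2,142,177.408
Kestrel County: $2,142,177.408 × 0.00618 = $13,238.65638144
City of Talbot: $2,142,177.408 × 0.0062 = $13,281.4999296
Regional Park District: $2,142,177.408 × 0.0041 = $8,782.9273728
Dunlea CSD: $2,142,177.408 × 0.01164 = $24,934.94502912
Levies subtotal = $60,238.02871296
After credit = $60,238.02871296 − $1,711 = $58,527.02871296
Total = $58,527.02871296 + $864 = $59,391.02871296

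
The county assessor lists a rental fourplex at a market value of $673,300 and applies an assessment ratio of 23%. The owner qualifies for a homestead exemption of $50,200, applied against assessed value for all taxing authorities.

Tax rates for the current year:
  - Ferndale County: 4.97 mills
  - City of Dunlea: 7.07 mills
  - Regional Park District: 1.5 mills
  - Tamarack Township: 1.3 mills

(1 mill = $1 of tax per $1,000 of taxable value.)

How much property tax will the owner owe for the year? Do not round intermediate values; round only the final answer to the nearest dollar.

Assessed value = $673,300 × 0.23 = $154,859
Taxable value = $154,859 − $50,200 = $104,659
Ferndale County: $104,659 × 0.00497 = $520.15523
City of Dunlea: $104,659 × 0.00707 = $739.93913
Regional Park District: $104,659 × 0.0015 = $156.9885
Tamarack Township: $104,659 × 0.0013 = $136.0567
Total = $520.15523 + $739.93913 + $156.9885 + $136.0567 = $1,553.13956

$1,553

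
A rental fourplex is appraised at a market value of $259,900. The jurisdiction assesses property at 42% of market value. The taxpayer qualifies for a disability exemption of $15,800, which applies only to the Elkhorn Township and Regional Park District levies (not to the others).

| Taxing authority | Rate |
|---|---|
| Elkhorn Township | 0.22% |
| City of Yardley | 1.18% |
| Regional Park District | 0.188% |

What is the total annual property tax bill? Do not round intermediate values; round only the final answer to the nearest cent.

Assessed value = $259,900 × 0.42 = $109,158
Elkhorn Township: ($109,158 − $15,800) × 0.0022 = $93,358 × 0.0022 = $205.3876
City of Yardley: $109,158 × 0.0118 = $1,288.0644
Regional Park District: ($109,158 − $15,800) × 0.00188 = $93,358 × 0.00188 = $175.51304
Total = $1,668.96504

$1,668.97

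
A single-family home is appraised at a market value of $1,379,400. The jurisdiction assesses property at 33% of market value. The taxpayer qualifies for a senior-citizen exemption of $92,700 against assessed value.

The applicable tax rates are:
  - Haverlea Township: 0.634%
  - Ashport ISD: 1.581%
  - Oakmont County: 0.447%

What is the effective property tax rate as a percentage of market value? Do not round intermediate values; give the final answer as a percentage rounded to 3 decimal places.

Assessed value = $1,379,400 × 0.33 = $455,202
Taxable value = $455,202 − $92,700 = $362,502
Haverlea Township: $362,502 × 0.00634 = $2,298.26268
Ashport ISD: $362,502 × 0.01581 = $5,731.15662
Oakmont County: $362,502 × 0.00447 = $1,620.38394
Total tax = $9,649.80324
Effective rate = $9,649.80324 ÷ $1,379,400 = 0.700% of market value

0.700%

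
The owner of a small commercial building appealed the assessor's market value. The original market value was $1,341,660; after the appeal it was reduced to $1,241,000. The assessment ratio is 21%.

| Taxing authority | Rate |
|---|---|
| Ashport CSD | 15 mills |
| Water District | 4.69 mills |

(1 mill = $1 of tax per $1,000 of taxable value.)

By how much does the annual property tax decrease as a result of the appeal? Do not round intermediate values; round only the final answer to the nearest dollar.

Old assessed value = $1,341,660 × 0.21 = $281,748.6
New assessed value = $1,241,000 × 0.21 = $260,610
Combined rate = 0.015 + 0.00469 = 0.01969
Old tax = $281,748.6 × 0.01969 = $5,547.629934
New tax = $260,610 × 0.01969 = $5,131.4109
Reduction = $5,547.629934 − $5,131.4109 = $416.219034

$416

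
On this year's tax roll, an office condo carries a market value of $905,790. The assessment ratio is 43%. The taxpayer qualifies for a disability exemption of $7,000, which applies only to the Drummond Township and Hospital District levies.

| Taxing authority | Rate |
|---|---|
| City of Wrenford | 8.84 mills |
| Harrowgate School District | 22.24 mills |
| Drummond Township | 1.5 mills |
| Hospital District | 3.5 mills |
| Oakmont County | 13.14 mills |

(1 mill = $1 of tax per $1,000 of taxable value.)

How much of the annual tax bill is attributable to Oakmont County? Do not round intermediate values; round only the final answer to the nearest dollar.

Assessed value = $905,790 × 0.43 = $389,489.7
Oakmont County taxable value = $389,489.7 (exemption does not apply)
Oakmont County levy = $389,489.7 × 0.01314 = $5,117.894658

$5,118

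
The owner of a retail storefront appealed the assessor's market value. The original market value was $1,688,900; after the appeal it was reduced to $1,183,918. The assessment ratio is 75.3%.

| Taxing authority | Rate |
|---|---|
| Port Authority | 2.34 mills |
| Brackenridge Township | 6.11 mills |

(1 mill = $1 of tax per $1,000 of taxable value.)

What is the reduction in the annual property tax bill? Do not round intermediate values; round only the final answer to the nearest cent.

Old assessed value = $1,688,900 × 0.753 = $1,271,741.7
New assessed value = $1,183,918 × 0.753 = $891,490.254
Combined rate = 0.00234 + 0.00611 = 0.00845
Old tax = $1,271,741.7 × 0.00845 = $10,746.217365
New tax = $891,490.254 × 0.00845 = $7,533.0926463
Reduction = $10,746.217365 − $7,533.0926463 = $3,213.1247187

$3,213.12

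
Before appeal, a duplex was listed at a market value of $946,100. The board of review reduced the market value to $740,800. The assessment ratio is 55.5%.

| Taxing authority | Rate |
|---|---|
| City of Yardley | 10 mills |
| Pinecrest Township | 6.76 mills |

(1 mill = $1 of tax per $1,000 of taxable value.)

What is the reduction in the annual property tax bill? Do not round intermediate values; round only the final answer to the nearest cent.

$1,909.66

Old assessed value = $946,100 × 0.555 = $525,085.5
New assessed value = $740,800 × 0.555 = $411,144
Combined rate = 0.01 + 0.00676 = 0.01676
Old tax = $525,085.5 × 0.01676 = $8,800.43298
New tax = $411,144 × 0.01676 = $6,890.77344
Reduction = $8,800.43298 − $6,890.77344 = $1,909.65954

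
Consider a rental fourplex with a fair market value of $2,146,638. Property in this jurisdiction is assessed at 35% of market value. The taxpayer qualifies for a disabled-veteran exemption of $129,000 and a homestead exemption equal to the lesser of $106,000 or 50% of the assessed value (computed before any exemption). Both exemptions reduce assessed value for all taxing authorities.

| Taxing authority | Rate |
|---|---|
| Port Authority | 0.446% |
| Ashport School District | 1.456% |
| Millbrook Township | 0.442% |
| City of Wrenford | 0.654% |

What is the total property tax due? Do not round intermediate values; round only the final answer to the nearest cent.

$15,479.37

Assessed value = $2,146,638 × 0.35 = $751,323.3
Homestead exemption = min($106,000, 50% × $751,323.3) = min($106,000, $375,661.65) = $106,000 (dollar cap binds)
Taxable value = $751,323.3 − $129,000 − $106,000 = $516,323.3
Port Authority: $516,323.3 × 0.00446 = $2,302.801918
Ashport School District: $516,323.3 × 0.01456 = $7,517.667248
Millbrook Township: $516,323.3 × 0.00442 = $2,282.148986
City of Wrenford: $516,323.3 × 0.00654 = $3,376.754382
Total = $15,479.372534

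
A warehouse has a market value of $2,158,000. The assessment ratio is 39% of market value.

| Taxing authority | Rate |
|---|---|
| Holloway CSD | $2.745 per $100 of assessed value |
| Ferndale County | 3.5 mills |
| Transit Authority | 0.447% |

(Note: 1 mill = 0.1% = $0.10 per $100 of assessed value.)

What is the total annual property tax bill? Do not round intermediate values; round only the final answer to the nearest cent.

$29,810.18

Assessed value = $2,158,000 × 0.39 = $841,620
Holloway CSD: $841,620 × 0.02745 = $23,102.469
Ferndale County: $841,620 × 0.0035 = $2,945.67
Transit Authority: $841,620 × 0.00447 = $3,762.0414
Total = $29,810.1804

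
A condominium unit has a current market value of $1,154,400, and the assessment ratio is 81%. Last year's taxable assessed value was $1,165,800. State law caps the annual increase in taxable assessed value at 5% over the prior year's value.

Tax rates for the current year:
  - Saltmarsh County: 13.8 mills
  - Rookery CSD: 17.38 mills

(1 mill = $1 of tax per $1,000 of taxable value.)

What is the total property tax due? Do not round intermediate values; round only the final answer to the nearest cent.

Uncapped assessed value = $1,154,400 × 0.81 = $935,064
Cap limit = $1,165,800 × 1.05 = $1,224,090
Taxable assessed value = min($935,064, $1,224,090) = $935,064 (cap does not bind)
Saltmarsh County: $935,064 × 0.0138 = $12,903.8832
Rookery CSD: $935,064 × 0.01738 = $16,251.41232
Total = $29,155.29552

$29,155.30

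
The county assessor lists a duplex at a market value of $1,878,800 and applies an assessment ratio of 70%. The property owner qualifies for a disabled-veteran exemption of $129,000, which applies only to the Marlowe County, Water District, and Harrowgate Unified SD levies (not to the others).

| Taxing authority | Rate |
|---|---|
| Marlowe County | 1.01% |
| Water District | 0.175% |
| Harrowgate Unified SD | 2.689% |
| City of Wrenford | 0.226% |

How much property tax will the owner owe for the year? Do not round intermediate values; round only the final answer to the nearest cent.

$48,924.10

Assessed value = $1,878,800 × 0.7 = $1,315,160
Marlowe County: ($1,315,160 − $129,000) × 0.0101 = $1,186,160 × 0.0101 = $11,980.216
Water District: ($1,315,160 − $129,000) × 0.00175 = $1,186,160 × 0.00175 = $2,075.78
Harrowgate Unified SD: ($1,315,160 − $129,000) × 0.02689 = $1,186,160 × 0.02689 = $31,895.8424
City of Wrenford: $1,315,160 × 0.00226 = $2,972.2616
Total = $48,924.1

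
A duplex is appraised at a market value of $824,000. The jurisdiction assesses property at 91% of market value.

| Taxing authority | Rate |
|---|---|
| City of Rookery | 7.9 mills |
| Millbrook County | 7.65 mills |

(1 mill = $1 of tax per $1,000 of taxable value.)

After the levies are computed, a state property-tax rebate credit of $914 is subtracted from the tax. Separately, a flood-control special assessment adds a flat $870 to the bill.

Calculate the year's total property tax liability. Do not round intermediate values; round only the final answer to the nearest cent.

Assessed value = $824,000 × 0.91 = $749,840
City of Rookery: $749,840 × 0.0079 = $5,923.736
Millbrook County: $749,840 × 0.00765 = $5,736.276
Levies subtotal = $11,660.012
After credit = $11,660.012 − $914 = $10,746.012
Total = $10,746.012 + $870 = $11,616.012

$11,616.01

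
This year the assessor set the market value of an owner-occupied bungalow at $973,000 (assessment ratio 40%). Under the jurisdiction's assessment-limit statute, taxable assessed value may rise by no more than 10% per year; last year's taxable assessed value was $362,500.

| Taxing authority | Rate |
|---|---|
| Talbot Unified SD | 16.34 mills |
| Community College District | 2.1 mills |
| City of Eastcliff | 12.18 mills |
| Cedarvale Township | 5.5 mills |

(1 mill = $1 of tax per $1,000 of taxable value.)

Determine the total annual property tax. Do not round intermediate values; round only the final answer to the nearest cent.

$14,057.90

Uncapped assessed value = $973,000 × 0.4 = $389,200
Cap limit = $362,500 × 1.1 = $398,750
Taxable assessed value = min($389,200, $398,750) = $389,200 (cap does not bind)
Talbot Unified SD: $389,200 × 0.01634 = $6,359.528
Community College District: $389,200 × 0.0021 = $817.32
City of Eastcliff: $389,200 × 0.01218 = $4,740.456
Cedarvale Township: $389,200 × 0.0055 = $2,140.6
Total = $14,057.904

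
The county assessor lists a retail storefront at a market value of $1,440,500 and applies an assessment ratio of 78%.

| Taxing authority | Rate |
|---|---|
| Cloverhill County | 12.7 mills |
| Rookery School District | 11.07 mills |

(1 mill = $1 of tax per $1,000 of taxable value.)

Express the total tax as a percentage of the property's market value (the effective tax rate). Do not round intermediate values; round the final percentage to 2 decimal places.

Assessed value = $1,440,500 × 0.78 = $1,123,590
Cloverhill County: $1,123,590 × 0.0127 = $14,269.593
Rookery School District: $1,123,590 × 0.01107 = $12,438.1413
Total tax = $26,707.7343
Effective rate = $26,707.7343 ÷ $1,440,500 = 1.85% of market value

1.85%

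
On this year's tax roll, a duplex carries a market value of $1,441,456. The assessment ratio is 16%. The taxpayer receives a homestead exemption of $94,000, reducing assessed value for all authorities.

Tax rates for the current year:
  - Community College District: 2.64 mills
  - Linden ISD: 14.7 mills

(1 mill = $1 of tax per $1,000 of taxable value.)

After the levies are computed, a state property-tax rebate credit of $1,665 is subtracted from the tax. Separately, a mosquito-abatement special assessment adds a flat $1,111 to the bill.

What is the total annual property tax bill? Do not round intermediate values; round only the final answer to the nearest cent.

Assessed value = $1,441,456 × 0.16 = $230,632.96
Taxable value = $230,632.96 − $94,000 = $136,632.96
Community College District: $136,632.96 × 0.00264 = $360.7110144
Linden ISD: $136,632.96 × 0.0147 = $2,008.504512
Levies subtotal = $2,369.2155264
After credit = $2,369.2155264 − $1,665 = $704.2155264
Total = $704.2155264 + $1,111 = $1,815.2155264

$1,815.22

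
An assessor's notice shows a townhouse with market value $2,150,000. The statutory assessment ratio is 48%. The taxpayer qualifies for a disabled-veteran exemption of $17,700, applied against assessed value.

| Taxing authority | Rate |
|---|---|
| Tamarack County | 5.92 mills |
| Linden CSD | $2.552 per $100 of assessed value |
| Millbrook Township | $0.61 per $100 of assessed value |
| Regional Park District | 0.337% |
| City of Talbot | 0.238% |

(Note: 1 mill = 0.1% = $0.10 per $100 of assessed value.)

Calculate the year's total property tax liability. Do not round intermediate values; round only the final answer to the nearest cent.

Assessed value = $2,150,000 × 0.48 = $1,032,000
Taxable value = $1,032,000 − $17,700 = $1,014,300
Tamarack County: $1,014,300 × 0.00592 = $6,004.656
Linden CSD: $1,014,300 × 0.02552 = $25,884.936
Millbrook Township: $1,014,300 × 0.0061 = $6,187.23
Regional Park District: $1,014,300 × 0.00337 = $3,418.191
City of Talbot: $1,014,300 × 0.00238 = $2,414.034
Total = $43,909.047

$43,909.05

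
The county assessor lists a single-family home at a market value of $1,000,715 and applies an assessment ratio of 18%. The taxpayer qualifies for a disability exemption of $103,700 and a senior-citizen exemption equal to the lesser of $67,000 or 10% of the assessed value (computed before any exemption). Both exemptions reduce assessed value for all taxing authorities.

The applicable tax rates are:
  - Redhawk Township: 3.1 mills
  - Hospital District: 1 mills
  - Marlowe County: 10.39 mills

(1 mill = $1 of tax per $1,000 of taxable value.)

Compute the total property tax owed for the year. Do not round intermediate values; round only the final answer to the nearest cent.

Assessed value = $1,000,715 × 0.18 = $180,128.7
Senior-citizen exemption = min($67,000, 10% × $180,128.7) = min($67,000, $18,012.87) = $18,012.87 (percentage binds)
Taxable value = $180,128.7 − $103,700 − $18,012.87 = $58,415.83
Redhawk Township: $58,415.83 × 0.0031 = $181.089073
Hospital District: $58,415.83 × 0.001 = $58.41583
Marlowe County: $58,415.83 × 0.01039 = $606.9404737
Total = $846.4453767

$846.45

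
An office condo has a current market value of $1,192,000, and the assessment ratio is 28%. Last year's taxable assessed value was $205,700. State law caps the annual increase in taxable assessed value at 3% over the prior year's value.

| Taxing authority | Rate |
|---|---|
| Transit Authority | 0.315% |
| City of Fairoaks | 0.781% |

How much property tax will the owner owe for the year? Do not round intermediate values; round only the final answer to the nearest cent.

Uncapped assessed value = $1,192,000 × 0.28 = $333,760
Cap limit = $205,700 × 1.03 = $211,871
Taxable assessed value = min($333,760, $211,871) = $211,871 (cap binds)
Transit Authority: $211,871 × 0.00315 = $667.39365
City of Fairoaks: $211,871 × 0.00781 = $1,654.71251
Total = $2,322.10616

$2,322.11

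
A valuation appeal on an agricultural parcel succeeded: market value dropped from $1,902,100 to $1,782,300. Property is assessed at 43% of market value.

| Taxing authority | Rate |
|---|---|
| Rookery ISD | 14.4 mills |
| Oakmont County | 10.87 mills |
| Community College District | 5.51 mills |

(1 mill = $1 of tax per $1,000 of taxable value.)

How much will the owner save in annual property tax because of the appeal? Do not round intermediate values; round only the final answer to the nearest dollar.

Old assessed value = $1,902,100 × 0.43 = $817,903
New assessed value = $1,782,300 × 0.43 = $766,389
Combined rate = 0.0144 + 0.01087 + 0.00551 = 0.03078
Old tax = $817,903 × 0.03078 = $25,175.05434
New tax = $766,389 × 0.03078 = $23,589.45342
Reduction = $25,175.05434 − $23,589.45342 = $1,585.60092

$1,586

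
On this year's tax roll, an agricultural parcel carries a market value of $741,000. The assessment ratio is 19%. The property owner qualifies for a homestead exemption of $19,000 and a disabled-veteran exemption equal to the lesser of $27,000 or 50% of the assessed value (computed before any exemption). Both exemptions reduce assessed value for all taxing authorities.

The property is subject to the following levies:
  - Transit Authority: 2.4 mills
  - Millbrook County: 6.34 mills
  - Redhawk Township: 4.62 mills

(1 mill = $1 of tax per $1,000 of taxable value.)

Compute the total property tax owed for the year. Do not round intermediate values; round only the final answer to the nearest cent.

$1,266.39

Assessed value = $741,000 × 0.19 = $140,790
Disabled-veteran exemption = min($27,000, 50% × $140,790) = min($27,000, $70,395) = $27,000 (dollar cap binds)
Taxable value = $140,790 − $19,000 − $27,000 = $94,790
Transit Authority: $94,790 × 0.0024 = $227.496
Millbrook County: $94,790 × 0.00634 = $600.9686
Redhawk Township: $94,790 × 0.00462 = $437.9298
Total = $1,266.3944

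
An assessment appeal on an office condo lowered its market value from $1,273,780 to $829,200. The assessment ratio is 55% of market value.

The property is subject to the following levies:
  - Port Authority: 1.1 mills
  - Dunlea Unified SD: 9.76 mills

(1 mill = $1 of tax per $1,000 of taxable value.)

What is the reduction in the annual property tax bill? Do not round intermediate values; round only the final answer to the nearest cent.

Old assessed value = $1,273,780 × 0.55 = $700,579
New assessed value = $829,200 × 0.55 = $456,060
Combined rate = 0.0011 + 0.00976 = 0.01086
Old tax = $700,579 × 0.01086 = $7,608.28794
New tax = $456,060 × 0.01086 = $4,952.8116
Reduction = $7,608.28794 − $4,952.8116 = $2,655.47634

$2,655.48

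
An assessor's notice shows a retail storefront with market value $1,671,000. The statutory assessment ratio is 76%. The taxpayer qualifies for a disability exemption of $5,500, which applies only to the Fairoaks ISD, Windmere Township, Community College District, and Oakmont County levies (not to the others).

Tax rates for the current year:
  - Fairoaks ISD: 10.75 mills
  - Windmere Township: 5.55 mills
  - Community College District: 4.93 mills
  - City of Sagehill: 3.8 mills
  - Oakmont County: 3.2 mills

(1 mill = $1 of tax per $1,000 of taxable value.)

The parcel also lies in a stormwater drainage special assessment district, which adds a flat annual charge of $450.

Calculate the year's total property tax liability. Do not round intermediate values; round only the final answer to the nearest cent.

Assessed value = $1,671,000 × 0.76 = $1,269,960
Fairoaks ISD: ($1,269,960 − $5,500) × 0.01075 = $1,264,460 × 0.01075 = $13,592.945
Windmere Township: ($1,269,960 − $5,500) × 0.00555 = $1,264,460 × 0.00555 = $7,017.753
Community College District: ($1,269,960 − $5,500) × 0.00493 = $1,264,460 × 0.00493 = $6,233.7878
City of Sagehill: $1,269,960 × 0.0038 = $4,825.848
Oakmont County: ($1,269,960 − $5,500) × 0.0032 = $1,264,460 × 0.0032 = $4,046.272
Levies subtotal = $35,716.6058
Total = $35,716.6058 + $450 = $36,166.6058

$36,166.61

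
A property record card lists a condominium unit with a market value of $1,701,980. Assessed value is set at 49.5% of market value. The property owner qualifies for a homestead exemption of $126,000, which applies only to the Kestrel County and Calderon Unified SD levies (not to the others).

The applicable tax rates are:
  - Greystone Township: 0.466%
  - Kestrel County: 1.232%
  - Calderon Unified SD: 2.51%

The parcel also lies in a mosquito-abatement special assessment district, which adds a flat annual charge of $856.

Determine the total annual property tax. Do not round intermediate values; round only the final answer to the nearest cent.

Assessed value = $1,701,980 × 0.495 = $842,480.1
Greystone Township: $842,480.1 × 0.00466 = $3,925.957266
Kestrel County: ($842,480.1 − $126,000) × 0.01232 = $716,480.1 × 0.01232 = $8,827.034832
Calderon Unified SD: ($842,480.1 − $126,000) × 0.0251 = $716,480.1 × 0.0251 = $17,983.65051
Levies subtotal = $30,736.642608
Total = $30,736.642608 + $856 = $31,592.642608

$31,592.64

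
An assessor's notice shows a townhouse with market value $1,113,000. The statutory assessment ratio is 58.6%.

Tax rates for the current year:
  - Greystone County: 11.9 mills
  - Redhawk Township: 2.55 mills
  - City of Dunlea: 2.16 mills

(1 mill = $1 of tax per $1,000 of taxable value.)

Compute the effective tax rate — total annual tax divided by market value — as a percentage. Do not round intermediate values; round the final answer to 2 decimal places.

0.97%

Assessed value = $1,113,000 × 0.586 = $652,218
Greystone County: $652,218 × 0.0119 = $7,761.3942
Redhawk Township: $652,218 × 0.00255 = $1,663.1559
City of Dunlea: $652,218 × 0.00216 = $1,408.79088
Total tax = $10,833.34098
Effective rate = $10,833.34098 ÷ $1,113,000 = 0.97% of market value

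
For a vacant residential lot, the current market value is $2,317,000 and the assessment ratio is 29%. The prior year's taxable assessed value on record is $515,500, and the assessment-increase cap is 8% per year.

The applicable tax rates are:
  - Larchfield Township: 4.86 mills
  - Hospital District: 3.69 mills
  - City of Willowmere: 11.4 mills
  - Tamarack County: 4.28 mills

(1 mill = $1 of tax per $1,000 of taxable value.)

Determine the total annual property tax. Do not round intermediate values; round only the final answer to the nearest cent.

Uncapped assessed value = $2,317,000 × 0.29 = $671,930
Cap limit = $515,500 × 1.08 = $556,740
Taxable assessed value = min($671,930, $556,740) = $556,740 (cap binds)
Larchfield Township: $556,740 × 0.00486 = $2,705.7564
Hospital District: $556,740 × 0.00369 = $2,054.3706
City of Willowmere: $556,740 × 0.0114 = $6,346.836
Tamarack County: $556,740 × 0.00428 = $2,382.8472
Total = $13,489.8102

$13,489.81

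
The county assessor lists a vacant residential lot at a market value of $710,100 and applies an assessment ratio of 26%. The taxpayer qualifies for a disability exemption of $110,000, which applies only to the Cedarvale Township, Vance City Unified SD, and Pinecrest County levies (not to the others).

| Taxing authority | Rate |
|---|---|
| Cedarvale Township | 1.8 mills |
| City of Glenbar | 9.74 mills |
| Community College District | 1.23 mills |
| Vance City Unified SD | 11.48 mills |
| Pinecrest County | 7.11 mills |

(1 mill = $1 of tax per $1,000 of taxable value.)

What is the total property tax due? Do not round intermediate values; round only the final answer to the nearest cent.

Assessed value = $710,100 × 0.26 = $184,626
Cedarvale Township: ($184,626 − $110,000) × 0.0018 = $74,626 × 0.0018 = $134.3268
City of Glenbar: $184,626 × 0.00974 = $1,798.25724
Community College District: $184,626 × 0.00123 = $227.08998
Vance City Unified SD: ($184,626 − $110,000) × 0.01148 = $74,626 × 0.01148 = $856.70648
Pinecrest County: ($184,626 − $110,000) × 0.00711 = $74,626 × 0.00711 = $530.59086
Total = $3,546.97136

$3,546.97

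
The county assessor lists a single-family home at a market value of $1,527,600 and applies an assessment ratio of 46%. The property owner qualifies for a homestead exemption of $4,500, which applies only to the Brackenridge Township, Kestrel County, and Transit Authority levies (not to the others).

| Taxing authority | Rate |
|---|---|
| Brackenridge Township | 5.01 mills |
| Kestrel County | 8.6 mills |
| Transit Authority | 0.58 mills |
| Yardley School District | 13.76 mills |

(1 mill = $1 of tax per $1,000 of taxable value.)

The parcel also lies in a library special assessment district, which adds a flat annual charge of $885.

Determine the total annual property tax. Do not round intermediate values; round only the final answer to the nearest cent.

$20,461.50

Assessed value = $1,527,600 × 0.46 = $702,696
Brackenridge Township: ($702,696 − $4,500) × 0.00501 = $698,196 × 0.00501 = $3,497.96196
Kestrel County: ($702,696 − $4,500) × 0.0086 = $698,196 × 0.0086 = $6,004.4856
Transit Authority: ($702,696 − $4,500) × 0.00058 = $698,196 × 0.00058 = $404.95368
Yardley School District: $702,696 × 0.01376 = $9,669.09696
Levies subtotal = $19,576.4982
Total = $19,576.4982 + $885 = $20,461.4982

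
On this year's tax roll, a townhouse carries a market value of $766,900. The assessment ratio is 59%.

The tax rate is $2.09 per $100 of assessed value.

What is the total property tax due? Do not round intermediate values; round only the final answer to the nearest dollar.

$9,457

Assessed value = $766,900 × 0.59 = $452,471
Tax = $452,471 × 0.0209 = $9,456.6439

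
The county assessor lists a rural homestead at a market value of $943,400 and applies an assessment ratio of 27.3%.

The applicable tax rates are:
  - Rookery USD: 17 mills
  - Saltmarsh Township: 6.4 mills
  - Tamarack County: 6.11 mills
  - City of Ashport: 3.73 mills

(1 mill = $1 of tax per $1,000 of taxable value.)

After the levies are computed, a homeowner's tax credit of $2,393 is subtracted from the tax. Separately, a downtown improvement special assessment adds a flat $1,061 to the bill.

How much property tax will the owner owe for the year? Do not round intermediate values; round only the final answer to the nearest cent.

Assessed value = $943,400 × 0.273 = $257,548.2
Rookery USD: $257,548.2 × 0.017 = $4,378.3194
Saltmarsh Township: $257,548.2 × 0.0064 = $1,648.30848
Tamarack County: $257,548.2 × 0.00611 = $1,573.619502
City of Ashport: $257,548.2 × 0.00373 = $960.654786
Levies subtotal = $8,560.902168
After credit = $8,560.902168 − $2,393 = $6,167.902168
Total = $6,167.902168 + $1,061 = $7,228.902168

$7,228.90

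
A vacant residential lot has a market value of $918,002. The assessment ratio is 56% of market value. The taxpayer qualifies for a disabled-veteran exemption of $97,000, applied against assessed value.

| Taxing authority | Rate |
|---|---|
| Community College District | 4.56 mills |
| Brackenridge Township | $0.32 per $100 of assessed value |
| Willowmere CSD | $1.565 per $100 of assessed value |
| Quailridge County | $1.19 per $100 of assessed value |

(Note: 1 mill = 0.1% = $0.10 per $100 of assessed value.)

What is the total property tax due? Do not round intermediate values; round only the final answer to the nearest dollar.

$14,727

Assessed value = $918,002 × 0.56 = $514,081.12
Taxable value = $514,081.12 − $97,000 = $417,081.12
Community College District: $417,081.12 × 0.00456 = $1,901.8899072
Brackenridge Township: $417,081.12 × 0.0032 = $1,334.659584
Willowmere CSD: $417,081.12 × 0.01565 = $6,527.319528
Quailridge County: $417,081.12 × 0.0119 = $4,963.265328
Total = $14,727.1343472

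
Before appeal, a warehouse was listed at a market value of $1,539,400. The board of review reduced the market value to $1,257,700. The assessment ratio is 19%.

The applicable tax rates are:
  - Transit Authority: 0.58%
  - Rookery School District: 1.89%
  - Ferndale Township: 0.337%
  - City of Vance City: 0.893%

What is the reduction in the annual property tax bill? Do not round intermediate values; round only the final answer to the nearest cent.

$1,980.35

Old assessed value = $1,539,400 × 0.19 = $292,486
New assessed value = $1,257,700 × 0.19 = $238,963
Combined rate = 0.0058 + 0.0189 + 0.00337 + 0.00893 = 0.037
Old tax = $292,486 × 0.037 = $10,821.982
New tax = $238,963 × 0.037 = $8,841.631
Reduction = $10,821.982 − $8,841.631 = $1,980.351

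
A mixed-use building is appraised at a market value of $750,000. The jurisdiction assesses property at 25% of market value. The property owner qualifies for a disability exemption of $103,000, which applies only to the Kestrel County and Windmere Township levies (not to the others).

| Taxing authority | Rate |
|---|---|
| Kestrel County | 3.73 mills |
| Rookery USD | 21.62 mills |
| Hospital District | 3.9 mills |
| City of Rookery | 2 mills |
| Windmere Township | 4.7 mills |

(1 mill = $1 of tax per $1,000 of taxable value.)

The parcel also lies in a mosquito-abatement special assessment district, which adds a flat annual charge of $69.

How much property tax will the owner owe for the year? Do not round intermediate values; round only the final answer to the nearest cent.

$5,941.34

Assessed value = $750,000 × 0.25 = $187,500
Kestrel County: ($187,500 − $103,000) × 0.00373 = $84,500 × 0.00373 = $315.185
Rookery USD: $187,500 × 0.02162 = $4,053.75
Hospital District: $187,500 × 0.0039 = $731.25
City of Rookery: $187,500 × 0.002 = $375
Windmere Township: ($187,500 − $103,000) × 0.0047 = $84,500 × 0.0047 = $397.15
Levies subtotal = $5,872.335
Total = $5,872.335 + $69 = $5,941.335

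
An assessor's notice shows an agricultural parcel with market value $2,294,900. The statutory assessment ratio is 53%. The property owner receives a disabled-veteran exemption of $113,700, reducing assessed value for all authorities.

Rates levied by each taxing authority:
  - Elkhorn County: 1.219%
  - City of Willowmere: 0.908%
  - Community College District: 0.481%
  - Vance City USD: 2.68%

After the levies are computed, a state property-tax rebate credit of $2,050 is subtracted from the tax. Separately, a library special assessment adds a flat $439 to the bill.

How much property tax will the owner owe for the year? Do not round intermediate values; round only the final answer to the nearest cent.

Assessed value = $2,294,900 × 0.53 = $1,216,297
Taxable value = $1,216,297 − $113,700 = $1,102,597
Elkhorn County: $1,102,597 × 0.01219 = $13,440.65743
City of Willowmere: $1,102,597 × 0.00908 = $10,011.58076
Community College District: $1,102,597 × 0.00481 = $5,303.49157
Vance City USD: $1,102,597 × 0.0268 = $29,549.5996
Levies subtotal = $58,305.32936
After credit = $58,305.32936 − $2,050 = $56,255.32936
Total = $56,255.32936 + $439 = $56,694.32936

$56,694.33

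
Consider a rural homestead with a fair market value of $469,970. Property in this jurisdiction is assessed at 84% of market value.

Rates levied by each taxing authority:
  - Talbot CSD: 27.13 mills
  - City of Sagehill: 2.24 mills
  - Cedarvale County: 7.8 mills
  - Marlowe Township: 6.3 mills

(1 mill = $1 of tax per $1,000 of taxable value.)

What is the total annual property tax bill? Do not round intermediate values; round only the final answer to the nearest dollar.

$17,161

Assessed value = $469,970 × 0.84 = $394,774.8
Talbot CSD: $394,774.8 × 0.02713 = $10,710.240324
City of Sagehill: $394,774.8 × 0.00224 = $884.295552
Cedarvale County: $394,774.8 × 0.0078 = $3,079.24344
Marlowe Township: $394,774.8 × 0.0063 = $2,487.08124
Total = $10,710.240324 + $884.295552 + $3,079.24344 + $2,487.08124 = $17,160.860556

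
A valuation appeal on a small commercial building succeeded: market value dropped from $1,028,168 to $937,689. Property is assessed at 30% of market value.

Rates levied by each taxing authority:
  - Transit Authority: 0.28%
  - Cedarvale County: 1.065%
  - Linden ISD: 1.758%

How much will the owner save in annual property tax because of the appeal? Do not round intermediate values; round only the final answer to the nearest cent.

$842.27

Old assessed value = $1,028,168 × 0.3 = $308,450.4
New assessed value = $937,689 × 0.3 = $281,306.7
Combined rate = 0.0028 + 0.01065 + 0.01758 = 0.03103
Old tax = $308,450.4 × 0.03103 = $9,571.215912
New tax = $281,306.7 × 0.03103 = $8,728.946901
Reduction = $9,571.215912 − $8,728.946901 = $842.269011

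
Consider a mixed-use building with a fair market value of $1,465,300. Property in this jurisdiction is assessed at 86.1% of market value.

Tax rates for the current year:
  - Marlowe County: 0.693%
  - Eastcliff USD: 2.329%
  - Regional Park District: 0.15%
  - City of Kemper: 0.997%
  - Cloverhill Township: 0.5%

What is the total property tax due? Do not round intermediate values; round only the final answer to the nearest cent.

Assessed value = $1,465,300 × 0.861 = $1,261,623.3
Marlowe County: $1,261,623.3 × 0.00693 = $8,743.049469
Eastcliff USD: $1,261,623.3 × 0.02329 = $29,383.206657
Regional Park District: $1,261,623.3 × 0.0015 = $1,892.43495
City of Kemper: $1,261,623.3 × 0.00997 = $12,578.384301
Cloverhill Township: $1,261,623.3 × 0.005 = $6,308.1165
Total = $8,743.049469 + $29,383.206657 + $1,892.43495 + $12,578.384301 + $6,308.1165 = $58,905.191877

$58,905.19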